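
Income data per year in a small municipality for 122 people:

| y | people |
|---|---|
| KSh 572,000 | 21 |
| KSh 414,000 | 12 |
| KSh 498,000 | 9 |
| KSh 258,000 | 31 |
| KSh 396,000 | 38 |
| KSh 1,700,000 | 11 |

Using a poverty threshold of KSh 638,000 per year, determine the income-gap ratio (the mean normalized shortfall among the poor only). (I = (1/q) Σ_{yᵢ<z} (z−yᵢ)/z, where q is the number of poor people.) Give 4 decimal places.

Poor units: 31×KSh 258,000, 38×KSh 396,000, 12×KSh 414,000, 9×KSh 498,000, 21×KSh 572,000 (q = 111 of N = 122).
Relative gaps: 0.5956 (×31), 0.3793 (×38), 0.3511 (×12), 0.2194 (×9), 0.1034 (×21); sum = 41.238245.
The income-gap ratio divides by q (the poor only): 41.238245 / 111 = 0.3715.

0.3715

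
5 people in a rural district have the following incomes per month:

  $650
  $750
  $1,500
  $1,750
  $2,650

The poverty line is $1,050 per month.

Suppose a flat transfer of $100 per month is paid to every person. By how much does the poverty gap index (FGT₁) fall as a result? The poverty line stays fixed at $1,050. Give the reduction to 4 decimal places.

0.0381

Before: below the line — $650, $750; poverty gap index (FGT₁) = 0.133333.
After the $100 transfer: below the line — $750, $850; poverty gap index (FGT₁) = 0.095238.
Reduction = 0.133333 − 0.095238 = 0.0381.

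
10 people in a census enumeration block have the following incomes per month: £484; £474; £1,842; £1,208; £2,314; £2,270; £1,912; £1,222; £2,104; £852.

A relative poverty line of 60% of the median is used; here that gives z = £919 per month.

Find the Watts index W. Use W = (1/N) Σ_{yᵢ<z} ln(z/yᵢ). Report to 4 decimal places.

Incomes under z: £474, £484, £852 (q = 3 of N = 10).
Log gaps: ln(919/474) = 0.6621; ln(919/484) = 0.6412; ln(919/852) = 0.0757.
W = 1.378980 / 10 = 0.1379.

0.1379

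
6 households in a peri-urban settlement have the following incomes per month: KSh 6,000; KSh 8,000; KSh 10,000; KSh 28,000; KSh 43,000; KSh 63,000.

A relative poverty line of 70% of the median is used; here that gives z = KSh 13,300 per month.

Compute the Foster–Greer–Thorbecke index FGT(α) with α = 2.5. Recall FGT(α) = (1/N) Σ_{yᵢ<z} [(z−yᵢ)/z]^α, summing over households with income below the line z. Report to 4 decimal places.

0.0590

Poor units: KSh 6,000, KSh 8,000, KSh 10,000 (q = 3 of N = 6).
Relative gaps: (13300−6000)/13300 = 0.5489; (13300−8000)/13300 = 0.3985; (13300−10000)/13300 = 0.2481.
Raised to α = 2.5: 0.22319; 0.10024; 0.03067.
Sum = 0.354102; FGT(2.5) = 0.354102 / 6 = 0.0590.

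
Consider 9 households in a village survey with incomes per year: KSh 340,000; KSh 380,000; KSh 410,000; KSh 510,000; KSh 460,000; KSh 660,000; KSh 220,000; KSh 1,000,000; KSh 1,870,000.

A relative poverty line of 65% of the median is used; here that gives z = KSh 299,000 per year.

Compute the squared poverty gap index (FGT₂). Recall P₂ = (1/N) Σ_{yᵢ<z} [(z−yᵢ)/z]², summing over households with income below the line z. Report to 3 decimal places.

0.008

Below z: KSh 220,000 (q = 1 of N = 9).
Normalized shortfalls: (299000−220000)/299000 = 0.2642.
Squared: 0.0698.
Sum = 0.069809; P₂ = 0.069809 / 9 = 0.008.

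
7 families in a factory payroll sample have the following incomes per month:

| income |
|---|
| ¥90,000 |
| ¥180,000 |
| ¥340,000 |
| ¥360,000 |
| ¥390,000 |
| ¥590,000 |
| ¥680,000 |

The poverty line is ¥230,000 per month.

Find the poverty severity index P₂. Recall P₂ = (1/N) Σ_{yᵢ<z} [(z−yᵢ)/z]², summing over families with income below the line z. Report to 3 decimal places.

0.060

Below z: ¥90,000, ¥180,000 (q = 2 of N = 7).
Shortfall ratios: (230000−90000)/230000 = 0.6087; (230000−180000)/230000 = 0.2174.
Squared: 0.3705; 0.0473.
Sum = 0.417769; P₂ = 0.417769 / 7 = 0.060.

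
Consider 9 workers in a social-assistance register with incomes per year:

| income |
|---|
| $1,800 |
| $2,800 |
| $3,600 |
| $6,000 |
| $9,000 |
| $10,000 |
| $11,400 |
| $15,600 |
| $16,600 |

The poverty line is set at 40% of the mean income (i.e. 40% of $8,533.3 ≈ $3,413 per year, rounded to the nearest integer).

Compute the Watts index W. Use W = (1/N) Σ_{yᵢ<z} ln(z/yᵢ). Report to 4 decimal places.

0.0931

Incomes under z: $1,800, $2,800 (q = 2 of N = 9).
Log shortfalls: ln(3413/1800) = 0.6398; ln(3413/2800) = 0.1980.
W = 0.837777 / 9 = 0.0931.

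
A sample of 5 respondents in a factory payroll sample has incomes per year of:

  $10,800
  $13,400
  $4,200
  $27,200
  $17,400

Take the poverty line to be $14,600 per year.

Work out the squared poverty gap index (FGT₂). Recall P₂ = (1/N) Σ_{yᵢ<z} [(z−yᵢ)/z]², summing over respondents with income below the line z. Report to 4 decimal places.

Below z: $4,200, $10,800, $13,400 (q = 3 of N = 5).
Gap ratios (z−y)/z: (14600−4200)/14600 = 0.7123; (14600−10800)/14600 = 0.2603; (14600−13400)/14600 = 0.0822.
Squared: 0.5074; 0.0677; 0.0068.
Sum = 0.581910; P₂ = 0.581910 / 5 = 0.1164.

0.1164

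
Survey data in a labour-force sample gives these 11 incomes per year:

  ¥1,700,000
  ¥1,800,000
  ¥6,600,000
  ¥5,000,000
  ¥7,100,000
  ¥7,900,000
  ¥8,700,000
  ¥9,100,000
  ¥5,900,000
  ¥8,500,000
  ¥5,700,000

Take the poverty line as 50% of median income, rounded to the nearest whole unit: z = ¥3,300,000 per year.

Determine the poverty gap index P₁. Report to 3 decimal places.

0.085

Incomes under z: ¥1,700,000, ¥1,800,000 (q = 2 of N = 11).
Relative gaps: (3300000−1700000)/3300000 = 0.4848; (3300000−1800000)/3300000 = 0.4545.
Sum of shortfalls = 0.939394; P₁ averages over all N: 0.939394 / 11 = 0.085.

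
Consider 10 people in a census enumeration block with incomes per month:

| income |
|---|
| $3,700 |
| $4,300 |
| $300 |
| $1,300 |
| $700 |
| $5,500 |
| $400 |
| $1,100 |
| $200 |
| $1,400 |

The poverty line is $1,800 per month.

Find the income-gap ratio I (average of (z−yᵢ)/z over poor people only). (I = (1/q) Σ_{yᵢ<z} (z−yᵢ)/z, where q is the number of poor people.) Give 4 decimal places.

Below the line: $200, $300, $400, $700, $1,100, $1,300, $1,400 (q = 7 of N = 10).
Shortfall ratios (z−y)/z: 0.8889, 0.8333, 0.7778, 0.6111, 0.3889, 0.2778, 0.2222; sum = 4.000000.
I averages over the q = 7 poor units only: 4.000000 / 7 = 0.5714.

0.5714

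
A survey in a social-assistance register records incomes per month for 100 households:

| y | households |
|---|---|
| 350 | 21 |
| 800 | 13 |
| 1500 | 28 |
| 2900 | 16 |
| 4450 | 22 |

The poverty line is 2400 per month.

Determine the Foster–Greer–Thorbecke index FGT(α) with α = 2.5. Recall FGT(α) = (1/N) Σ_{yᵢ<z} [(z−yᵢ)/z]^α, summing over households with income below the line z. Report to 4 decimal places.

0.2129

Incomes under z: 21×350, 13×800, 28×1500 (q = 62 of N = 100).
Shortfall ratios: (2400−350)/2400 = 0.8542 (×21); (2400−800)/2400 = 0.6667 (×13); (2400−1500)/2400 = 0.3750 (×28).
Raised to α = 2.5: 0.67431 (×21); 0.36289 (×13); 0.08611 (×28).
Sum = 21.289163; FGT(2.5) = 21.289163 / 100 = 0.2129.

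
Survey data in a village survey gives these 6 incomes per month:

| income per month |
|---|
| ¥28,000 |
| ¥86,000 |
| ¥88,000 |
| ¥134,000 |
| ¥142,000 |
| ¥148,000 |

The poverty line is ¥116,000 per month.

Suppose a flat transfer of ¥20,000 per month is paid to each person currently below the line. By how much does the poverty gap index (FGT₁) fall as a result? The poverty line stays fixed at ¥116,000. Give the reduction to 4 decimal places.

0.0862

Before: below the line — ¥28,000, ¥86,000, ¥88,000; poverty gap index (FGT₁) = 0.209770.
After the ¥20,000 transfer: below the line — ¥48,000, ¥106,000, ¥108,000; poverty gap index (FGT₁) = 0.123563.
Reduction = 0.209770 − 0.123563 = 0.0862.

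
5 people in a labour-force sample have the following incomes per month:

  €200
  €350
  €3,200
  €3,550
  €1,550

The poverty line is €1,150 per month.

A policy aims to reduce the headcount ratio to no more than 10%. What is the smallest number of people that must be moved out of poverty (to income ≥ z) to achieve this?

Currently q = 2 of N = 5 are below the line (H = 0.400).
A headcount ratio of at most 10% allows at most ⌊0.10 × 5⌋ = 0 poor people.
So at least 2 − 0 = 2 must be lifted.

2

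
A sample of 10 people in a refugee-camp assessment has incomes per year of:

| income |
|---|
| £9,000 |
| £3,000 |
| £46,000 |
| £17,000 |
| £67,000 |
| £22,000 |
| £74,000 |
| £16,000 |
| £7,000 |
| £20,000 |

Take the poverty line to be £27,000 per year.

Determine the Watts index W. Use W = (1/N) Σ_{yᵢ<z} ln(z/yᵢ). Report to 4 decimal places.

0.6137

Below the line: £3,000, £7,000, £9,000, £16,000, £17,000, £20,000, £22,000 (q = 7 of N = 10).
Log shortfalls: ln(27000/3000) = 2.1972; ln(27000/7000) = 1.3499; ln(27000/9000) = 1.0986; ln(27000/16000) = 0.5232; ln(27000/17000) = 0.4626; ln(27000/20000) = 0.3001; ln(27000/22000) = 0.2048.
W = 6.136534 / 10 = 0.6137.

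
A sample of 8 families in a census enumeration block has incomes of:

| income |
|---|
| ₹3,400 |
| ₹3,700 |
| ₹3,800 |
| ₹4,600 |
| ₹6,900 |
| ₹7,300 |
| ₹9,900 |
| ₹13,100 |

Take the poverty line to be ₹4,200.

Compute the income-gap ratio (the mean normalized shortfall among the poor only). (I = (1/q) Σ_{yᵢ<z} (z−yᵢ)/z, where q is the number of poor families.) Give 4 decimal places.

Below z: ₹3,400, ₹3,700, ₹3,800 (q = 3 of N = 8).
Shortfall ratios (z−y)/z: 0.1905, 0.1190, 0.0952; sum = 0.404762.
The income-gap ratio divides by q (the poor only): 0.404762 / 3 = 0.1349.

0.1349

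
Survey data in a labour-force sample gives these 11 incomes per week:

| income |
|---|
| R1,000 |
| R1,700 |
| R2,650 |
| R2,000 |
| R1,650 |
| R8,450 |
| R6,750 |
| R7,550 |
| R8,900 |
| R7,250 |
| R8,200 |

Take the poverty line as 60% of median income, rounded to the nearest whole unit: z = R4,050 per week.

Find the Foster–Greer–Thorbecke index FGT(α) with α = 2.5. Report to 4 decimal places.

Below z: R1,000, R1,650, R1,700, R2,000, R2,650 (q = 5 of N = 11).
Normalized shortfalls: (4050−1000)/4050 = 0.7531; (4050−1650)/4050 = 0.5926; (4050−1700)/4050 = 0.5802; (4050−2000)/4050 = 0.5062; (4050−2650)/4050 = 0.3457.
Raised to α = 2.5: 0.49217; 0.27033; 0.25647; 0.18228; 0.07026.
Sum = 1.271501; FGT(2.5) = 1.271501 / 11 = 0.1156.

0.1156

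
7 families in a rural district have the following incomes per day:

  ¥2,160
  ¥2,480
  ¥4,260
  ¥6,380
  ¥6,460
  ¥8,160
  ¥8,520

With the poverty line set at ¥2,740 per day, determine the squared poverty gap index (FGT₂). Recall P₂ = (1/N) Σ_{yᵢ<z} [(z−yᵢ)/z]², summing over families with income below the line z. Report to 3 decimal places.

0.008

Below z: ¥2,160, ¥2,480 (q = 2 of N = 7).
Relative gaps: (2740−2160)/2740 = 0.2117; (2740−2480)/2740 = 0.0949.
Squared: 0.0448; 0.0090.
Sum = 0.053812; P₂ = 0.053812 / 7 = 0.008.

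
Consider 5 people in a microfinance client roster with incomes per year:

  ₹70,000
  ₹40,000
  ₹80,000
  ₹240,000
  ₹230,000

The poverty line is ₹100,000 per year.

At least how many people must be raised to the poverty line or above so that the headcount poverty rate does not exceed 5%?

3 of the 5 people are poor, so H = 3/5 = 0.600.
A headcount ratio of at most 5% allows at most ⌊0.05 × 5⌋ = 0 poor people.
So at least 3 − 0 = 3 must be lifted.

3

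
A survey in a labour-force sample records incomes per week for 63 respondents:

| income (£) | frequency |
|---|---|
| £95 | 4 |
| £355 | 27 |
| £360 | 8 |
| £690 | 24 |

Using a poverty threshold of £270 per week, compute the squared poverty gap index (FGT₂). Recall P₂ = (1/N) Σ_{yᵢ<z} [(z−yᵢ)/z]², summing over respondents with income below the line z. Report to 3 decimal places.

Below z: 4×£95 (q = 4 of N = 63).
Shortfall ratios: (270−95)/270 = 0.6481 (×4).
Squared: 0.4201 (×4).
Sum = 1.680384; P₂ = 1.680384 / 63 = 0.027.

0.027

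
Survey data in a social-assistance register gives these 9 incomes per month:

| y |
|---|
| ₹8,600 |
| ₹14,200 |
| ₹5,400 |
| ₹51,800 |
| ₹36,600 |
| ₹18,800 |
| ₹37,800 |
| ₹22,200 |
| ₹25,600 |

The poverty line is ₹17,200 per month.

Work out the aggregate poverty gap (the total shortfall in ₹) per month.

₹23,400

Below the line: ₹5,400, ₹8,600, ₹14,200 (q = 3 of N = 9).
Individual gaps: 17200−5400 = 11800; 17200−8600 = 8600; 17200−14200 = 3000.
Aggregate gap = ₹23,400.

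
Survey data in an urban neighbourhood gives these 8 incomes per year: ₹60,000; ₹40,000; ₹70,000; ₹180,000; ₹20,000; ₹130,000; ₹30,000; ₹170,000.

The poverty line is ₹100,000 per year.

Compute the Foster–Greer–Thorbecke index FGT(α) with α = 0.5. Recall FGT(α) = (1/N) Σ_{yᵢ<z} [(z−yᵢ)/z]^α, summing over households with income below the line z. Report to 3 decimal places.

0.461

Incomes under z: ₹20,000, ₹30,000, ₹40,000, ₹60,000, ₹70,000 (q = 5 of N = 8).
Gap ratios (z−y)/z: (100000−20000)/100000 = 0.8000; (100000−30000)/100000 = 0.7000; (100000−40000)/100000 = 0.6000; (100000−60000)/100000 = 0.4000; (100000−70000)/100000 = 0.3000.
Raised to α = 0.5: 0.89443; 0.83666; 0.77460; 0.63246; 0.54772.
Sum = 3.685862; FGT(0.5) = 3.685862 / 8 = 0.461.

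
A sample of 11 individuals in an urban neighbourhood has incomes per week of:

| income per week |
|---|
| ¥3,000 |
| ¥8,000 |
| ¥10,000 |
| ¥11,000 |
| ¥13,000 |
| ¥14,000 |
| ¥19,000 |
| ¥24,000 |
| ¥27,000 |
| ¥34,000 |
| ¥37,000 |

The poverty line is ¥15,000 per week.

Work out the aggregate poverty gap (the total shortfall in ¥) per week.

Below z: ¥3,000, ¥8,000, ¥10,000, ¥11,000, ¥13,000, ¥14,000 (q = 6 of N = 11).
Individual gaps: 15000−3000 = 12000; 15000−8000 = 7000; 15000−10000 = 5000; 15000−11000 = 4000; 15000−13000 = 2000; 15000−14000 = 1000.
Aggregate gap = ¥31,000.

¥31,000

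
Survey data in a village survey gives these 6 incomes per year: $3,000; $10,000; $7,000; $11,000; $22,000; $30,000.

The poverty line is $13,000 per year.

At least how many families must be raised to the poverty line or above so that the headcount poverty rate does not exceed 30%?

3

Currently q = 4 of N = 6 are below the line (H = 0.667).
A headcount ratio of at most 30% allows at most ⌊0.30 × 6⌋ = 1 poor families.
So at least 4 − 1 = 3 must be lifted.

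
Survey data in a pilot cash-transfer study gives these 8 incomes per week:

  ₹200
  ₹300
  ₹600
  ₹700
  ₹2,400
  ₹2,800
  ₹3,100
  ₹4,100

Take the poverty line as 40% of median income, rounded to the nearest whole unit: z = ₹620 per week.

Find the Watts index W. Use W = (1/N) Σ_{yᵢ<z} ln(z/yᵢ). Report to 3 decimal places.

0.236

Poor units: ₹200, ₹300, ₹600 (q = 3 of N = 8).
Log shortfalls: ln(620/200) = 1.1314; ln(620/300) = 0.7259; ln(620/600) = 0.0328.
W = 1.890129 / 8 = 0.236.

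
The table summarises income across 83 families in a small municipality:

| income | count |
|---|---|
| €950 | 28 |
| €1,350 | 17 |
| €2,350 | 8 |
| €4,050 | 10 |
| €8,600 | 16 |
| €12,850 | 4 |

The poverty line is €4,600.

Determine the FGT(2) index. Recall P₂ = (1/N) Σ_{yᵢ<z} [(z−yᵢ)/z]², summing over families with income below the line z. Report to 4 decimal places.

0.3394

Incomes under z: 28×€950, 17×€1,350, 8×€2,350, 10×€4,050 (q = 63 of N = 83).
Relative gaps: (4600−950)/4600 = 0.7935 (×28); (4600−1350)/4600 = 0.7065 (×17); (4600−2350)/4600 = 0.4891 (×8); (4600−4050)/4600 = 0.1196 (×10).
Squared: 0.6296 (×28); 0.4992 (×17); 0.2392 (×8); 0.0143 (×10).
Sum = 28.171905; P₂ = 28.171905 / 83 = 0.3394.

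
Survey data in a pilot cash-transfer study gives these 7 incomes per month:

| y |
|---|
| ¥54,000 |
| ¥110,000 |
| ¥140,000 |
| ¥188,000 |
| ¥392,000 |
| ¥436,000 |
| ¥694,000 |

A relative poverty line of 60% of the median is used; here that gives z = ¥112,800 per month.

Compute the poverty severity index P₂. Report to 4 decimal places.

Below z: ¥54,000, ¥110,000 (q = 2 of N = 7).
Relative gaps: (112800−54000)/112800 = 0.5213; (112800−110000)/112800 = 0.0248.
Squared: 0.2717; 0.0006.
Sum = 0.272345; P₂ = 0.272345 / 7 = 0.0389.

0.0389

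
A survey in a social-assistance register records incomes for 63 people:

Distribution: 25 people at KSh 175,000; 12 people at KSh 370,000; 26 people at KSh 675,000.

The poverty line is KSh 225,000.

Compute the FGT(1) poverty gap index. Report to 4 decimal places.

0.0882

Below the line: 25×KSh 175,000 (q = 25 of N = 63).
Normalized shortfalls: (225000−175000)/225000 = 0.2222 (×25).
Σ = 5.555556. Dividing by the full population N = 63 gives P₁ = 0.0882.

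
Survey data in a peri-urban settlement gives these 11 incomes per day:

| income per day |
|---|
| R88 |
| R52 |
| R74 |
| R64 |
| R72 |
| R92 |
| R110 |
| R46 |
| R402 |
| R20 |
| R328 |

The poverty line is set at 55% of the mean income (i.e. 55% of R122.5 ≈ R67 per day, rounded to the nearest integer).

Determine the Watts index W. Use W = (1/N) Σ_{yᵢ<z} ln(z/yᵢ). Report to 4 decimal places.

0.1713

Poor units: R20, R46, R52, R64 (q = 4 of N = 11).
Log gaps: ln(67/20) = 1.2090; ln(67/46) = 0.3761; ln(67/52) = 0.2534; ln(67/64) = 0.0458.
W = 1.884270 / 11 = 0.1713.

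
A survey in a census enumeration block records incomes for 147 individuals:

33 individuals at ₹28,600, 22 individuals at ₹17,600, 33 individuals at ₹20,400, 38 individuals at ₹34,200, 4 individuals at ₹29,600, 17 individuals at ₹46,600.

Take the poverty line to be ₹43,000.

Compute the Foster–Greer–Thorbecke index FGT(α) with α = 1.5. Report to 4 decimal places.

Poor units: 22×₹17,600, 33×₹20,400, 33×₹28,600, 4×₹29,600, 38×₹34,200 (q = 130 of N = 147).
Gap ratios (z−y)/z: (43000−17600)/43000 = 0.5907 (×22); (43000−20400)/43000 = 0.5256 (×33); (43000−28600)/43000 = 0.3349 (×33); (43000−29600)/43000 = 0.3116 (×4); (43000−34200)/43000 = 0.2047 (×38).
Raised to α = 1.5: 0.45399 (×22); 0.38103 (×33); 0.19379 (×33); 0.17396 (×4); 0.09258 (×38).
Sum = 33.170965; FGT(1.5) = 33.170965 / 147 = 0.2257.

0.2257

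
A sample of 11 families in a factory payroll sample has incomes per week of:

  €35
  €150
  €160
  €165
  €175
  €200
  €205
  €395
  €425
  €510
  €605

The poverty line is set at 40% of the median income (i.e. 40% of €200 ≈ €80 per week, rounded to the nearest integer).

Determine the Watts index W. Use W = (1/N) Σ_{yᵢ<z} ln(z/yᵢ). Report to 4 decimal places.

Below the line: €35 (q = 1 of N = 11).
ln(z/y) terms: ln(80/35) = 0.8267.
W = 0.826679 / 11 = 0.0752.

0.0752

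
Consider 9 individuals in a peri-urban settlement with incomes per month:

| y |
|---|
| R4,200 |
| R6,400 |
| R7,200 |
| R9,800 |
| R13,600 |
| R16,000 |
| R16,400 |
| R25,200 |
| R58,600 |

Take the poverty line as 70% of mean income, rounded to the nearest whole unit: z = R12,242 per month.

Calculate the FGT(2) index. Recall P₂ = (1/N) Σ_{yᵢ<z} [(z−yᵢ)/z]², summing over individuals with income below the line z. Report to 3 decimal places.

Incomes under z: R4,200, R6,400, R7,200, R9,800 (q = 4 of N = 9).
Relative gaps: (12242−4200)/12242 = 0.6569; (12242−6400)/12242 = 0.4772; (12242−7200)/12242 = 0.4119; (12242−9800)/12242 = 0.1995.
Squared: 0.4315; 0.2277; 0.1696; 0.0398.
Sum = 0.868692; P₂ = 0.868692 / 9 = 0.097.

0.097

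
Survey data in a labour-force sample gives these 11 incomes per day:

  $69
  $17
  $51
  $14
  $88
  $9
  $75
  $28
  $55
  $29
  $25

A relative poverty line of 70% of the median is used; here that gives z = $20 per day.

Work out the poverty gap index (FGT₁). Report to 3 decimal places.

Below z: $9, $14, $17 (q = 3 of N = 11).
Normalized shortfalls: (20−9)/20 = 0.5500; (20−14)/20 = 0.3000; (20−17)/20 = 0.1500.
Sum of shortfalls = 1.000000; P₁ averages over all N: 1.000000 / 11 = 0.091.

0.091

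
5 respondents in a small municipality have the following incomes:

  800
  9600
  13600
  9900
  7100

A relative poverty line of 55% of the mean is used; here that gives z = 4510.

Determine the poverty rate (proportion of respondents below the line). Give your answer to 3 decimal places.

0.200

1 of the 5 respondents have income below 4510.
H = 1/5 = 0.200.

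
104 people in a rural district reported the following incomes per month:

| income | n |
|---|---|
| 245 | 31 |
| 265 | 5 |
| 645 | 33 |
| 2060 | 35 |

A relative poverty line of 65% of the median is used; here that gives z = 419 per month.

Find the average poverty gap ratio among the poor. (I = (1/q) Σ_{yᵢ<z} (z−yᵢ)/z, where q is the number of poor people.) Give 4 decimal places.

0.4086

Incomes under z: 31×245, 5×265 (q = 36 of N = 104).
Shortfall ratios (z−y)/z: 0.4153 (×31), 0.3675 (×5); sum = 14.711217.
I averages over the q = 36 poor units only: 14.711217 / 36 = 0.4086.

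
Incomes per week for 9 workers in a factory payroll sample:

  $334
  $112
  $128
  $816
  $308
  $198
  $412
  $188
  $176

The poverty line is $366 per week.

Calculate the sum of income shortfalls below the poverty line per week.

Below the line: $112, $128, $176, $188, $198, $308, $334 (q = 7 of N = 9).
Individual gaps: 366−112 = 254; 366−128 = 238; 366−176 = 190; 366−188 = 178; 366−198 = 168; 366−308 = 58; 366−334 = 32.
Aggregate gap = $1,118.

$1,118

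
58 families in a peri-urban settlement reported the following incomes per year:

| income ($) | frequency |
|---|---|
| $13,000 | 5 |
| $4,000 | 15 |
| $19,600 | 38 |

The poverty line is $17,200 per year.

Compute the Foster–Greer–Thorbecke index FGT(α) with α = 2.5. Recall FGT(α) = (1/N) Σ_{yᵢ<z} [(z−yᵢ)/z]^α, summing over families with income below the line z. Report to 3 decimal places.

Incomes under z: 15×$4,000, 5×$13,000 (q = 20 of N = 58).
Normalized shortfalls: (17200−4000)/17200 = 0.7674 (×15); (17200−13000)/17200 = 0.2442 (×5).
Raised to α = 2.5: 0.51596 (×15); 0.02946 (×5).
Sum = 7.886682; FGT(2.5) = 7.886682 / 58 = 0.136.

0.136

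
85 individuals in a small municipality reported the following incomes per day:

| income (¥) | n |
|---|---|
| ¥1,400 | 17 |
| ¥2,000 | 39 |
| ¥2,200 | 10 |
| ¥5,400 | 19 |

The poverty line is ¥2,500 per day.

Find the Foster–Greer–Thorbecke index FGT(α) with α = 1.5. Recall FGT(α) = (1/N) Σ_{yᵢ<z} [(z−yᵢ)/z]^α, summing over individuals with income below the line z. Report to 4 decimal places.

0.1043

Below the line: 17×¥1,400, 39×¥2,000, 10×¥2,200 (q = 66 of N = 85).
Shortfall ratios: (2500−1400)/2500 = 0.4400 (×17); (2500−2000)/2500 = 0.2000 (×39); (2500−2200)/2500 = 0.1200 (×10).
Raised to α = 1.5: 0.29186 (×17); 0.08944 (×39); 0.04157 (×10).
Sum = 8.865629; FGT(1.5) = 8.865629 / 85 = 0.1043.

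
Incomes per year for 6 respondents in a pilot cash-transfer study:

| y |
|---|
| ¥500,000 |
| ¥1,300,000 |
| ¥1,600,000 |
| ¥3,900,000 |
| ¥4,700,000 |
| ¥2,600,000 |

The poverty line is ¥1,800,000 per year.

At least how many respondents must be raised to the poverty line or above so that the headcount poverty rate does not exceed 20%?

2

Currently q = 3 of N = 6 are below the line (H = 0.500).
A headcount ratio of at most 20% allows at most ⌊0.20 × 6⌋ = 1 poor respondents.
So at least 3 − 1 = 2 must be lifted.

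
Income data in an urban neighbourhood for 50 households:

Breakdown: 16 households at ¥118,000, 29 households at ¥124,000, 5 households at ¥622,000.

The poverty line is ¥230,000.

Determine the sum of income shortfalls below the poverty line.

Poor units: 16×¥118,000, 29×¥124,000 (q = 45 of N = 50).
Individual gaps: 16×(230000−118000) = 1792000; 29×(230000−124000) = 3074000.
Aggregate gap = ¥4,866,000.

¥4,866,000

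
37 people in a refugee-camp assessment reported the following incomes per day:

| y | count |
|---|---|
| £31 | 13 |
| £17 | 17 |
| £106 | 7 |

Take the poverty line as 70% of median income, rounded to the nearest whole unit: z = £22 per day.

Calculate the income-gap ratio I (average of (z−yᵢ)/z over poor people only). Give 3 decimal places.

0.227

Below z: 17×£17 (q = 17 of N = 37).
Shortfall ratios (z−y)/z: 0.2273 (×17); sum = 3.863636.
I averages over the q = 17 poor units only: 3.863636 / 17 = 0.227.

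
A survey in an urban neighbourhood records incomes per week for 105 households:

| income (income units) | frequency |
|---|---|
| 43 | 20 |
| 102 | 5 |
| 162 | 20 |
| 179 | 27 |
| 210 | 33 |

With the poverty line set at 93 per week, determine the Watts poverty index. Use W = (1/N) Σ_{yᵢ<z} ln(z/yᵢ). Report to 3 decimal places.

0.147

Below the line: 20×43 (q = 20 of N = 105).
Log shortfalls: ln(93/43) = 0.7714 (×20).
W = 15.427988 / 105 = 0.147.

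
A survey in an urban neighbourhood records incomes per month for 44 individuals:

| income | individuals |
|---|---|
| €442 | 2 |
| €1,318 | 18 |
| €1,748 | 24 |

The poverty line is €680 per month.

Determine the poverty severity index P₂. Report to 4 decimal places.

Poor units: 2×€442 (q = 2 of N = 44).
Shortfall ratios: (680−442)/680 = 0.3500 (×2).
Squared: 0.1225 (×2).
Sum = 0.245000; P₂ = 0.245000 / 44 = 0.0056.

0.0056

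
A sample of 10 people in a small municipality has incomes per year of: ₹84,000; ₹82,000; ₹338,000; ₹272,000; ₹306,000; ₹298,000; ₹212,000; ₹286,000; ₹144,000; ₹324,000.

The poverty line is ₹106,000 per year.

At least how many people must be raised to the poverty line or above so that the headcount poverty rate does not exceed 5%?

2 of the 10 people are poor, so H = 2/10 = 0.200.
A headcount ratio of at most 5% allows at most ⌊0.05 × 10⌋ = 0 poor people.
So at least 2 − 0 = 2 must be lifted.

2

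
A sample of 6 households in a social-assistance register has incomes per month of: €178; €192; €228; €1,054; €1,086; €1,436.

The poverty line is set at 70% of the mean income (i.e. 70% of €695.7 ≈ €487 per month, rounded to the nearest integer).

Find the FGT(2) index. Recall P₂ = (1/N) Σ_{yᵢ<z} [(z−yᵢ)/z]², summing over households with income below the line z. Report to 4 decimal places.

Incomes under z: €178, €192, €228 (q = 3 of N = 6).
Relative gaps: (487−178)/487 = 0.6345; (487−192)/487 = 0.6057; (487−228)/487 = 0.5318.
Squared: 0.4026; 0.3669; 0.2828.
Sum = 1.052359; P₂ = 1.052359 / 6 = 0.1754.

0.1754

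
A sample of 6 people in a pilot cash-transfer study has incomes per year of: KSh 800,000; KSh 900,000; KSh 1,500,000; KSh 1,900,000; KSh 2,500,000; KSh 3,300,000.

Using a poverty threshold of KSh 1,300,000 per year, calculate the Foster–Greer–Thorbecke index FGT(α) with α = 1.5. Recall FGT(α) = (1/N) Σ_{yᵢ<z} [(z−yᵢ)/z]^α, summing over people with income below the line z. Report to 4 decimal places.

Below z: KSh 800,000, KSh 900,000 (q = 2 of N = 6).
Normalized shortfalls: (1300000−800000)/1300000 = 0.3846; (1300000−900000)/1300000 = 0.3077.
Raised to α = 1.5: 0.23853; 0.17068.
Sum = 0.409205; FGT(1.5) = 0.409205 / 6 = 0.0682.

0.0682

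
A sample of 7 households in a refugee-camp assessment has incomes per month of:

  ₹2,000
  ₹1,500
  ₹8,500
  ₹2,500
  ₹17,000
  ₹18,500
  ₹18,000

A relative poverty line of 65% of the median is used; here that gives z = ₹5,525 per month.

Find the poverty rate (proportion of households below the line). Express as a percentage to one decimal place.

42.9%

3 of the 7 households have income below ₹5,525.
H = 3/7 = 42.9%.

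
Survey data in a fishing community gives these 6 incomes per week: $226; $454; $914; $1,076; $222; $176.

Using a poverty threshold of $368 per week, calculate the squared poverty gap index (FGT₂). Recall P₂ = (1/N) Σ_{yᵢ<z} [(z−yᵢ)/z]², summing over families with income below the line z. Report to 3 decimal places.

Below the line: $176, $222, $226 (q = 3 of N = 6).
Relative gaps: (368−176)/368 = 0.5217; (368−222)/368 = 0.3967; (368−226)/368 = 0.3859.
Squared: 0.2722; 0.1574; 0.1489.
Sum = 0.578509; P₂ = 0.578509 / 6 = 0.096.

0.096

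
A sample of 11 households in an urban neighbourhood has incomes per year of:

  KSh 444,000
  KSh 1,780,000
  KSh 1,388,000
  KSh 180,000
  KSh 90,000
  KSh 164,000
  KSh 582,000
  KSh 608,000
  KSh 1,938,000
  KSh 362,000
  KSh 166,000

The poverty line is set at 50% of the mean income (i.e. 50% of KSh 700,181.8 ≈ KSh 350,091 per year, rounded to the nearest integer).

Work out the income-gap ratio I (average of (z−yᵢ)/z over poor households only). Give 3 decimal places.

Incomes under z: KSh 90,000, KSh 164,000, KSh 166,000, KSh 180,000 (q = 4 of N = 11).
Shortfall ratios (z−y)/z: 0.7429, 0.5316, 0.5258, 0.4858; sum = 2.286160.
The income-gap ratio divides by q (the poor only): 2.286160 / 4 = 0.572.

0.572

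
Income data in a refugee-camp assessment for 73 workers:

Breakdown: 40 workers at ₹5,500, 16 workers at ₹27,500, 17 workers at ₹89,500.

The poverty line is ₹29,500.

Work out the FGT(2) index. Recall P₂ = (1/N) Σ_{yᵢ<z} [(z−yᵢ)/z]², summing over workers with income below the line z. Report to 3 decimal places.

Incomes under z: 40×₹5,500, 16×₹27,500 (q = 56 of N = 73).
Normalized shortfalls: (29500−5500)/29500 = 0.8136 (×40); (29500−27500)/29500 = 0.0678 (×16).
Squared: 0.6619 (×40); 0.0046 (×16).
Sum = 26.548693; P₂ = 26.548693 / 73 = 0.364.

0.364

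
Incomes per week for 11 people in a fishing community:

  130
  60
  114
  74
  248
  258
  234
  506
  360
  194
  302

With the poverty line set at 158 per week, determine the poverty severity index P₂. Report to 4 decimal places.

Incomes under z: 60, 74, 114, 130 (q = 4 of N = 11).
Gap ratios (z−y)/z: (158−60)/158 = 0.6203; (158−74)/158 = 0.5316; (158−114)/158 = 0.2785; (158−130)/158 = 0.1772.
Squared: 0.3847; 0.2826; 0.0776; 0.0314.
Sum = 0.776318; P₂ = 0.776318 / 11 = 0.0706.

0.0706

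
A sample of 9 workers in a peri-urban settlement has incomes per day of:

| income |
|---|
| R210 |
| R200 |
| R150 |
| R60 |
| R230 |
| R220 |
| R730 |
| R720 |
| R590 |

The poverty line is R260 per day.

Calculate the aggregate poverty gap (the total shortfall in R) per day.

R490

Below z: R60, R150, R200, R210, R220, R230 (q = 6 of N = 9).
Individual gaps: 260−60 = 200; 260−150 = 110; 260−200 = 60; 260−210 = 50; 260−220 = 40; 260−230 = 30.
Aggregate gap = R490.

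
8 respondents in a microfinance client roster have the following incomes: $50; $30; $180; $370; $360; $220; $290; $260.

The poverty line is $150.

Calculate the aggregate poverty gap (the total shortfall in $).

Below the line: $30, $50 (q = 2 of N = 8).
Individual gaps: 150−30 = 120; 150−50 = 100.
Aggregate gap = $220.

$220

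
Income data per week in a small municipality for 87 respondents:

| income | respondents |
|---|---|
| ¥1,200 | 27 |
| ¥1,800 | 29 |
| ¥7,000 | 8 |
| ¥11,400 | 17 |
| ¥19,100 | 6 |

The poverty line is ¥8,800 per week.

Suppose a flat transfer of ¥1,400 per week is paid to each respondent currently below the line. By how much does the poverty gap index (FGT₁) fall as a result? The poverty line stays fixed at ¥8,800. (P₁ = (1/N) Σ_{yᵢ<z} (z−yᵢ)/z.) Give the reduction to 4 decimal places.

0.1170

Before: below the line — 27×¥1,200, 29×¥1,800, 8×¥7,000; poverty gap index (FGT₁) = 0.551985.
After the ¥1,400 transfer: below the line — 27×¥2,600, 29×¥3,200, 8×¥8,400; poverty gap index (FGT₁) = 0.434953.
Reduction = 0.551985 − 0.434953 = 0.1170.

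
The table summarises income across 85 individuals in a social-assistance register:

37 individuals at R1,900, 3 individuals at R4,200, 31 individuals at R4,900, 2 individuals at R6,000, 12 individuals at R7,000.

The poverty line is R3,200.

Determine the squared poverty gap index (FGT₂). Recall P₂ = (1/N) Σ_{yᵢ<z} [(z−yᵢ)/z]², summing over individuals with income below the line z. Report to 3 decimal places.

Incomes under z: 37×R1,900 (q = 37 of N = 85).
Normalized shortfalls: (3200−1900)/3200 = 0.4062 (×37).
Squared: 0.1650 (×37).
Sum = 6.106445; P₂ = 6.106445 / 85 = 0.072.

0.072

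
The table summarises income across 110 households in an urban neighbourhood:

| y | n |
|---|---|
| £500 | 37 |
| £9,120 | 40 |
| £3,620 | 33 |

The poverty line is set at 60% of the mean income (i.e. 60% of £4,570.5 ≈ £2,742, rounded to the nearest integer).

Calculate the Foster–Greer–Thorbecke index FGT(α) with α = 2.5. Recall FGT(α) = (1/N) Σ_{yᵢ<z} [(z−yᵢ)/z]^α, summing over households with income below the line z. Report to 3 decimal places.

0.203

Incomes under z: 37×£500 (q = 37 of N = 110).
Gap ratios (z−y)/z: (2742−500)/2742 = 0.8177 (×37).
Raised to α = 2.5: 0.60453 (×37).
Sum = 22.367741; FGT(2.5) = 22.367741 / 110 = 0.203.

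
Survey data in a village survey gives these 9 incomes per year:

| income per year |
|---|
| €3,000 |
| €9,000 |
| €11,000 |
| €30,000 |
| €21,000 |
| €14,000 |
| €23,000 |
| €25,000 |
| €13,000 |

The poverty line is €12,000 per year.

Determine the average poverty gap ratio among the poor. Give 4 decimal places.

0.3611

Incomes under z: €3,000, €9,000, €11,000 (q = 3 of N = 9).
Relative gaps: 0.7500, 0.2500, 0.0833; sum = 1.083333.
I averages over the q = 3 poor units only: 1.083333 / 3 = 0.3611.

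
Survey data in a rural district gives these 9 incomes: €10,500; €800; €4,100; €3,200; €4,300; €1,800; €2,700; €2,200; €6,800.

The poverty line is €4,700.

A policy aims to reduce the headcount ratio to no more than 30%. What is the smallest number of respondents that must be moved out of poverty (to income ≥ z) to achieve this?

Currently q = 7 of N = 9 are below the line (H = 0.778).
A headcount ratio of at most 30% allows at most ⌊0.30 × 9⌋ = 2 poor respondents.
So at least 7 − 2 = 5 must be lifted.

5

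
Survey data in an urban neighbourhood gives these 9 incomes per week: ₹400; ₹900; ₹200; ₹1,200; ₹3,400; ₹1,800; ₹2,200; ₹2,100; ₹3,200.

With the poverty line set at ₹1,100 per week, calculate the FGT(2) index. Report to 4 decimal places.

Below the line: ₹200, ₹400, ₹900 (q = 3 of N = 9).
Relative gaps: (1100−200)/1100 = 0.8182; (1100−400)/1100 = 0.6364; (1100−900)/1100 = 0.1818.
Squared: 0.6694; 0.4050; 0.0331.
Sum = 1.107438; P₂ = 1.107438 / 9 = 0.1230.

0.1230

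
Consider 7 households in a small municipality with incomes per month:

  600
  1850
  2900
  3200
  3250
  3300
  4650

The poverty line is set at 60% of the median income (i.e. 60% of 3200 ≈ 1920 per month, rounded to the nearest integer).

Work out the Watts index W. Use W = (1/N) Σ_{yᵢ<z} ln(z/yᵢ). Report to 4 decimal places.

0.1715

Below z: 600, 1850 (q = 2 of N = 7).
ln(z/y) terms: ln(1920/600) = 1.1632; ln(1920/1850) = 0.0371.
W = 1.200290 / 7 = 0.1715.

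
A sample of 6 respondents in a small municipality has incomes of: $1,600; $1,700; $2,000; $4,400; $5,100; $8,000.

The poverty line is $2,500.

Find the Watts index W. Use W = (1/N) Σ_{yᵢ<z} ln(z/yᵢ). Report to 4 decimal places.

Below the line: $1,600, $1,700, $2,000 (q = 3 of N = 6).
Log shortfalls: ln(2500/1600) = 0.4463; ln(2500/1700) = 0.3857; ln(2500/2000) = 0.2231.
W = 1.055093 / 6 = 0.1758.

0.1758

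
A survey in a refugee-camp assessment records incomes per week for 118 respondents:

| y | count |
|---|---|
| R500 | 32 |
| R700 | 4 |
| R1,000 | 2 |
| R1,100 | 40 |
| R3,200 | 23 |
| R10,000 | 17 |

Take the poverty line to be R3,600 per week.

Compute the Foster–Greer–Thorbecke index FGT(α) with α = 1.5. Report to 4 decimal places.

0.4550

Below the line: 32×R500, 4×R700, 2×R1,000, 40×R1,100, 23×R3,200 (q = 101 of N = 118).
Relative gaps: (3600−500)/3600 = 0.8611 (×32); (3600−700)/3600 = 0.8056 (×4); (3600−1000)/3600 = 0.7222 (×2); (3600−1100)/3600 = 0.6944 (×40); (3600−3200)/3600 = 0.1111 (×23).
Raised to α = 1.5: 0.79908 (×32); 0.72301 (×4); 0.61377 (×2); 0.57870 (×40); 0.03704 (×23).
Sum = 53.690048; FGT(1.5) = 53.690048 / 118 = 0.4550.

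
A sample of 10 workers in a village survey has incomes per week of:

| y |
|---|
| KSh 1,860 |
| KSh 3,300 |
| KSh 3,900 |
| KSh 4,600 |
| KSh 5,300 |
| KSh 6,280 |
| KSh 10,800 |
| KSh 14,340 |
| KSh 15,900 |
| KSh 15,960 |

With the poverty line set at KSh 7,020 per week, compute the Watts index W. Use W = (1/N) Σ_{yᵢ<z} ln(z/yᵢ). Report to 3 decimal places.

0.349

Poor units: KSh 1,860, KSh 3,300, KSh 3,900, KSh 4,600, KSh 5,300, KSh 6,280 (q = 6 of N = 10).
ln(z/y) terms: ln(7020/1860) = 1.3282; ln(7020/3300) = 0.7548; ln(7020/3900) = 0.5878; ln(7020/4600) = 0.4227; ln(7020/5300) = 0.2811; ln(7020/6280) = 0.1114.
W = 3.485971 / 10 = 0.349.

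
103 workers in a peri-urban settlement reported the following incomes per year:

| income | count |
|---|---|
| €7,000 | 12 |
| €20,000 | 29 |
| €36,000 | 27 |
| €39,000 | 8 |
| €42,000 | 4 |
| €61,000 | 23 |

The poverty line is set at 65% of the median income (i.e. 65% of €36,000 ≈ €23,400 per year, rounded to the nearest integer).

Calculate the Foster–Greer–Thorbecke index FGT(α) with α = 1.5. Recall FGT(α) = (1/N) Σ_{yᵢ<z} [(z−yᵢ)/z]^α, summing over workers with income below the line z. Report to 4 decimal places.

0.0840

Below the line: 12×€7,000, 29×€20,000 (q = 41 of N = 103).
Relative gaps: (23400−7000)/23400 = 0.7009 (×12); (23400−20000)/23400 = 0.1453 (×29).
Raised to α = 1.5: 0.58673 (×12); 0.05539 (×29).
Sum = 8.646994; FGT(1.5) = 8.646994 / 103 = 0.0840.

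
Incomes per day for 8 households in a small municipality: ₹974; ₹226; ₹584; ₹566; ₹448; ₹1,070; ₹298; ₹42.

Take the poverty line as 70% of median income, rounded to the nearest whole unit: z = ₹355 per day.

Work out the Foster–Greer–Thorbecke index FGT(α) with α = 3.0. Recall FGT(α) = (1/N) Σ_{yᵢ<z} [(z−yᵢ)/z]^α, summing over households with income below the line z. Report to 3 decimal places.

0.092

Incomes under z: ₹42, ₹226, ₹298 (q = 3 of N = 8).
Normalized shortfalls: (355−42)/355 = 0.8817; (355−226)/355 = 0.3634; (355−298)/355 = 0.1606.
Raised to α = 3.0: 0.68541; 0.04798; 0.00414.
Sum = 0.737528; FGT(3.0) = 0.737528 / 8 = 0.092.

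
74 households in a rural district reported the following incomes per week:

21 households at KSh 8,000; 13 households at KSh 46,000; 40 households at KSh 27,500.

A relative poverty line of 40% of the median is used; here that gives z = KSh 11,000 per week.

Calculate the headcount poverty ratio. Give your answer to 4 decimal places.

21 of the 74 households have income below KSh 11,000.
H = 21/74 = 0.2838.

0.2838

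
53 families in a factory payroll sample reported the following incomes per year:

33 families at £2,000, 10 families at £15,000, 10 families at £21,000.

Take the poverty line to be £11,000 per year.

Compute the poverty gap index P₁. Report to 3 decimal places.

0.509

Incomes under z: 33×£2,000 (q = 33 of N = 53).
Shortfall ratios: (11000−2000)/11000 = 0.8182 (×33).
Σ = 27.000000. Dividing by the full population N = 53 gives P₁ = 0.509.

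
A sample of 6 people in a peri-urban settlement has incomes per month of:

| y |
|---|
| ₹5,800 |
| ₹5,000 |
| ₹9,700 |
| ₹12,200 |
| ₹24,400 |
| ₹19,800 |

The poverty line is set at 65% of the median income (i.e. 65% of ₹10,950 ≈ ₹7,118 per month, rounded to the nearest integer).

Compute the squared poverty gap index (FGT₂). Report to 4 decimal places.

0.0205

Poor units: ₹5,000, ₹5,800 (q = 2 of N = 6).
Relative gaps: (7118−5000)/7118 = 0.2976; (7118−5800)/7118 = 0.1852.
Squared: 0.0885; 0.0343.
Sum = 0.122825; P₂ = 0.122825 / 6 = 0.0205.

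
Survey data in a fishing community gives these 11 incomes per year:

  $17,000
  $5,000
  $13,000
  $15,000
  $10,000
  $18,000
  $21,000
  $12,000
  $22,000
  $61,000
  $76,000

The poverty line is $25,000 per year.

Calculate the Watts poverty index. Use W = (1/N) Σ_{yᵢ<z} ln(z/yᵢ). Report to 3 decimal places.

0.495

Below z: $5,000, $10,000, $12,000, $13,000, $15,000, $17,000, $18,000, $21,000, $22,000 (q = 9 of N = 11).
Log gaps: ln(25000/5000) = 1.6094; ln(25000/10000) = 0.9163; ln(25000/12000) = 0.7340; ln(25000/13000) = 0.6539; ln(25000/15000) = 0.5108; ln(25000/17000) = 0.3857; ln(25000/18000) = 0.3285; ln(25000/21000) = 0.1744; ln(25000/22000) = 0.1278.
W = 5.440803 / 11 = 0.495.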